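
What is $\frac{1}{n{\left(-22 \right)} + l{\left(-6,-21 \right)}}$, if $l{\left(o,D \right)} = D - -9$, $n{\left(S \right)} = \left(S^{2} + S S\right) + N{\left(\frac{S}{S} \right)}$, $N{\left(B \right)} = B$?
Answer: $\frac{1}{957} \approx 0.0010449$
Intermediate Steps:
$n{\left(S \right)} = 1 + 2 S^{2}$ ($n{\left(S \right)} = \left(S^{2} + S S\right) + \frac{S}{S} = \left(S^{2} + S^{2}\right) + 1 = 2 S^{2} + 1 = 1 + 2 S^{2}$)
$l{\left(o,D \right)} = 9 + D$ ($l{\left(o,D \right)} = D + 9 = 9 + D$)
$\frac{1}{n{\left(-22 \right)} + l{\left(-6,-21 \right)}} = \frac{1}{\left(1 + 2 \left(-22\right)^{2}\right) + \left(9 - 21\right)} = \frac{1}{\left(1 + 2 \cdot 484\right) - 12} = \frac{1}{\left(1 + 968\right) - 12} = \frac{1}{969 - 12} = \frac{1}{957}$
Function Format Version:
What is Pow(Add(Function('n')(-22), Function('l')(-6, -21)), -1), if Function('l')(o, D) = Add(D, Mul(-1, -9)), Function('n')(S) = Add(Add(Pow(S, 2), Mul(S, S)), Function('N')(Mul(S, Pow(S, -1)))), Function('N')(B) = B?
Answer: Rational(1, 957) ≈ 0.0010449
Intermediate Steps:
Function('n')(S) = Add(1, Mul(2, Pow(S, 2))) (Function('n')(S) = Add(Add(Pow(S, 2), Mul(S, S)), Mul(S, Pow(S, -1))) = Add(Add(Pow(S, 2), Pow(S, 2)), 1) = Add(Mul(2, Pow(S, 2)), 1) = Add(1, Mul(2, Pow(S, 2))))
Function('l')(o, D) = Add(9, D) (Function('l')(o, D) = Add(D, 9) = Add(9, D))
Pow(Add(Function('n')(-22), Function('l')(-6, -21)), -1) = Pow(Add(Add(1, Mul(2, Pow(-22, 2))), Add(9, -21)), -1) = Pow(Add(Add(1, Mul(2, 484)), -12), -1) = Pow(Add(Add(1, 968), -12), -1) = Pow(Add(969, -12), -1) = Pow(957, -1) = Rational(1, 957)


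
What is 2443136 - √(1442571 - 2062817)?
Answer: 2443136 - 11*I*√5126 ≈ 2.4431e+6 - 787.56*I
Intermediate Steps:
2443136 - √(1442571 - 2062817) = 2443136 - √(-620246) = 2443136 - 11*I*√5126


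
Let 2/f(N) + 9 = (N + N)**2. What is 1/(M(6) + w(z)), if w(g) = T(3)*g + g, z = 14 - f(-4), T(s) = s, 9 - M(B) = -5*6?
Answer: 55/5217 ≈ 0.010542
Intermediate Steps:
M(B) = 39 (M(B) = 9 - (-5)*6 = 9 - 1*(-30) = 9 + 30 = 39)
f(N) = 2/(-9 + 4*N**2) (f(N) = 2/(-9 + (N + N)**2) = 2/(-9 + (2*N)**2) = 2/(-9 + 4*N**2))
z = 768/55 (z = 14 - 2/(-9 + 4*(-4)**2) = 14 - 2/(-9 + 4*16) = 14 - 2/(-9 + 64) = 14 - 2/55 = 768/55 ≈ 13.964)
w(g) = 4*g (w(g) = 3*g + g = 4*g)
1/(M(6) + w(z)) = 1/(39 + 4*(768/55)) = 1/(39 + 3072/55) = 1/(5217/55) = 55/5217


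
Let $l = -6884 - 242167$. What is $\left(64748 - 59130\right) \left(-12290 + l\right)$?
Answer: $-1468213738$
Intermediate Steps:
$l = -249051$ ($l = -6884 - 242167 = -249051$)
$\left(64748 - 59130\right) \left(-12290 + l\right) = \left(64748 - 59130\right) \left(-12290 - 249051\right) = 5618 \left(-261341\right) = -1468213738$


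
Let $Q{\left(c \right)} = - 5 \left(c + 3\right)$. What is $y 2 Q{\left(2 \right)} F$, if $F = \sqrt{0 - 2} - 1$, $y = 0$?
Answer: $0$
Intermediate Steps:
$Q{\left(c \right)} = -15 - 5 c$ ($Q{\left(c \right)} = - 5 \left(3 + c\right) = -15 - 5 c$)
$F = -1 + i \sqrt{2}$ ($F = \sqrt{-2} - 1 = i \sqrt{2} - 1 = -1 + i \sqrt{2} \approx -1.0 + 1.4142 i$)
$y 2 Q{\left(2 \right)} F = 0 \cdot 2 \left(-15 - 10\right) \left(-1 + i \sqrt{2}\right) = 0 \left(-15 - 10\right) \left(-1 + i \sqrt{2}\right) = 0 \left(-25\right) \left(-1 + i \sqrt{2}\right) = 0 \left(-1 + i \sqrt{2}\right) = 0$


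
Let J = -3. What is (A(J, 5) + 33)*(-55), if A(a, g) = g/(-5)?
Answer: -1760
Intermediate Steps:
A(a, g) = -g/5 (A(a, g) = g*(-⅕) = -g/5)
(A(J, 5) + 33)*(-55) = (-⅕*5 + 33)*(-55) = (-1 + 33)*(-55) = 32*(-55) = -1760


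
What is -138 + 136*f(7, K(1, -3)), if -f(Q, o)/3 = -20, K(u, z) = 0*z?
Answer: 8022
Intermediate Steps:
K(u, z) = 0
f(Q, o) = 60 (f(Q, o) = -3*(-20) = 60)
-138 + 136*f(7, K(1, -3)) = -138 + 136*60 = -138 + 8160 = 8022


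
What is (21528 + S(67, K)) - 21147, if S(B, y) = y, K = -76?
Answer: 305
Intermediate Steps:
(21528 + S(67, K)) - 21147 = (21528 - 76) - 21147 = 21452 - 21147 = 305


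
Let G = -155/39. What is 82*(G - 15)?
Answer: -60680/39 ≈ -1555.9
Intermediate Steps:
G = -155/39 (G = -155*1/39 = -155/39 ≈ -3.9744)
82*(G - 15) = 82*(-155/39 - 15) = 82*(-740/39) = -60680/39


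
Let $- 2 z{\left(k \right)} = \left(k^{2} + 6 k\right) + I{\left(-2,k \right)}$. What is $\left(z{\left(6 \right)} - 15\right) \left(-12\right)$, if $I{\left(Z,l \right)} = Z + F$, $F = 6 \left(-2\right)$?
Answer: $528$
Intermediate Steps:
$F = -12$
$I{\left(Z,l \right)} = -12 + Z$ ($I{\left(Z,l \right)} = Z - 12 = -12 + Z$)
$z{\left(k \right)} = 7 - 3 k - \frac{k^{2}}{2}$ ($z{\left(k \right)} = - \frac{\left(k^{2} + 6 k\right) - 14}{2} = - \frac{-14 + k^{2} + 6 k}{2} = 7 - 3 k - \frac{k^{2}}{2}$)
$\left(z{\left(6 \right)} - 15\right) \left(-12\right) = \left(\left(7 - 18 - \frac{6^{2}}{2}\right) - 15\right) \left(-12\right) = \left(\left(7 - 18 - 18\right) - 15\right) \left(-12\right) = \left(-29 - 15\right) \left(-12\right) = \left(-44\right) \left(-12\right) = 528$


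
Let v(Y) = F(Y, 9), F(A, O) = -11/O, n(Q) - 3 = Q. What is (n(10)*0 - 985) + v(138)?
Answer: -8876/9 ≈ -986.22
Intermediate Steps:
n(Q) = 3 + Q
v(Y) = -11/9
(n(10)*0 - 985) + v(138) = ((3 + 10)*0 - 985) - 11/9 = (13*0 - 985) - 11/9 = (0 - 985) - 11/9 = -985 - 11/9 = -8876/9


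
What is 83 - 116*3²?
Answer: -961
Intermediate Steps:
83 - 116*3² = 83 - 116*9 = 83 - 1044 = -961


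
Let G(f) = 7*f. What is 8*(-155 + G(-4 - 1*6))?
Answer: -1800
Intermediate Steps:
8*(-155 + G(-4 - 1*6)) = 8*(-155 + 7*(-4 - 1*6)) = 8*(-155 + 7*(-4 - 6)) = 8*(-155 + 7*(-10)) = 8*(-155 - 70) = 8*(-225) = -1800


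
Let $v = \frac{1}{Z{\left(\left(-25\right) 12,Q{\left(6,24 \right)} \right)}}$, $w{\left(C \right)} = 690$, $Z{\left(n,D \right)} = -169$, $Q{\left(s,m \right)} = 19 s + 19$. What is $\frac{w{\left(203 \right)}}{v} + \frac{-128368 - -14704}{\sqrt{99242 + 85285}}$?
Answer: $-116610 - \frac{37888 \sqrt{20503}}{20503} \approx -1.1687 \cdot 10^{5}$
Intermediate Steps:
$Q{\left(s,m \right)} = 19 + 19 s$
$v = - \frac{1}{169}$ ($v = \frac{1}{-169} = - \frac{1}{169} \approx -0.0059172$)
$\frac{w{\left(203 \right)}}{v} + \frac{-128368 - -14704}{\sqrt{99242 + 85285}} = \frac{690}{- \frac{1}{169}} + \frac{-128368 - -14704}{\sqrt{99242 + 85285}} = 690 \left(-169\right) + \frac{-128368 + 14704}{\sqrt{184527}} = -116610 - \frac{113664}{3 \sqrt{20503}} = -116610 - 113664 \frac{\sqrt{20503}}{61509} = -116610 - \frac{37888 \sqrt{20503}}{20503}$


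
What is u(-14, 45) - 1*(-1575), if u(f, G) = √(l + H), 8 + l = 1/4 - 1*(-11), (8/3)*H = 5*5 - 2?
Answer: 1575 + √190/4 ≈ 1578.4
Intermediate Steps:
H = 69/8 (H = 3*(5*5 - 2)/8 = 3*(25 - 2)/8 = (3/8)*23 = 69/8 ≈ 8.6250)
l = 13/4 (l = -8 + (1/4 - 1*(-11)) = -8 + (¼ + 11) = -8 + 45/4 = 13/4 ≈ 3.2500)
u(f, G) = √190/4 (u(f, G) = √(13/4 + 69/8) = √(95/8) = √190/4)
u(-14, 45) - 1*(-1575) = √190/4 - 1*(-1575) = √190/4 + 1575 = 1575 + √190/4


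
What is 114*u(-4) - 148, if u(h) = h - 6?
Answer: -1288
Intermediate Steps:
u(h) = -6 + h
114*u(-4) - 148 = 114*(-6 - 4) - 148 = 114*(-10) - 148 = -1140 - 148 = -1288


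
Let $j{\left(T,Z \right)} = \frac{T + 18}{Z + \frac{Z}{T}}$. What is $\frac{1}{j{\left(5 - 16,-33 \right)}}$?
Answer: $- \frac{30}{7} \approx -4.2857$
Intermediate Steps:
$j{\left(T,Z \right)} = \frac{18 + T}{Z + \frac{Z}{T}}$
$\frac{1}{j{\left(5 - 16,-33 \right)}} = \frac{1}{\left(5 - 16\right) \frac{1}{-33} \frac{1}{1 + \left(5 - 16\right)} \left(18 + \left(5 - 16\right)\right)} = \frac{1}{\left(5 - 16\right) \left(- \frac{1}{33}\right) \frac{1}{1 + \left(5 - 16\right)} \left(18 + \left(5 - 16\right)\right)} = \frac{1}{\left(-11\right) \left(- \frac{1}{33}\right) \frac{1}{1 - 11} \left(18 - 11\right)} = \frac{1}{\left(-11\right) \left(- \frac{1}{33}\right) \frac{1}{-10} \cdot 7} = \frac{1}{\left(-11\right) \left(- \frac{1}{33}\right) \left(- \frac{1}{10}\right) 7} = \frac{1}{- \frac{7}{30}} = - \frac{30}{7}$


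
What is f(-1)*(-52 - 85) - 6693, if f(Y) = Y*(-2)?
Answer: -6967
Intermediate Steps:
f(Y) = -2*Y
f(-1)*(-52 - 85) - 6693 = (-2*(-1))*(-52 - 85) - 6693 = 2*(-137) - 6693 = -274 - 6693 = -6967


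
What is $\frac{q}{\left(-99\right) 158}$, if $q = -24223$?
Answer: $\frac{24223}{15642} \approx 1.5486$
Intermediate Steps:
$\frac{q}{\left(-99\right) 158} = - \frac{24223}{\left(-99\right) 158} = - \frac{24223}{-15642} = \left(-24223\right) \left(- \frac{1}{15642}\right) = \frac{24223}{15642}$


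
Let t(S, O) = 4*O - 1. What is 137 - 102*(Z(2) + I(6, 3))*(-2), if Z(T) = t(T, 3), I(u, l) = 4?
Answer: 3197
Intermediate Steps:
t(S, O) = -1 + 4*O
Z(T) = 11 (Z(T) = -1 + 4*3 = -1 + 12 = 11)
137 - 102*(Z(2) + I(6, 3))*(-2) = 137 - 102*(11 + 4)*(-2) = 137 - 1530*(-2) = 137 - 102*(-30) = 137 + 3060 = 3197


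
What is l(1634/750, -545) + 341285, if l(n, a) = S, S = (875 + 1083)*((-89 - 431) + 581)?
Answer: 460723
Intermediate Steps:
S = 119438 (S = 1958*(-520 + 581) = 1958*61 = 119438)
l(n, a) = 119438
l(1634/750, -545) + 341285 = 119438 + 341285 = 460723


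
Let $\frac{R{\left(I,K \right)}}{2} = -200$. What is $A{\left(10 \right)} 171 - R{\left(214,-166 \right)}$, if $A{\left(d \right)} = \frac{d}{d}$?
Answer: $571$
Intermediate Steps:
$A{\left(d \right)} = 1$
$R{\left(I,K \right)} = -400$ ($R{\left(I,K \right)} = 2 \left(-200\right) = -400$)
$A{\left(10 \right)} 171 - R{\left(214,-166 \right)} = 1 \cdot 171 - -400 = 171 + 400 = 571$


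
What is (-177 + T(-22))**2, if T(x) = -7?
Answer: 33856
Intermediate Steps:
(-177 + T(-22))**2 = (-177 - 7)**2 = (-184)**2 = 33856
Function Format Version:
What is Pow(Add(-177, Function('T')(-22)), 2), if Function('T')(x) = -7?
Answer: 33856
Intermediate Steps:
Pow(Add(-177, Function('T')(-22)), 2) = Pow(Add(-177, -7), 2) = Pow(-184, 2) = 33856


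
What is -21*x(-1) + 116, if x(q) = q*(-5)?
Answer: 11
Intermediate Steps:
x(q) = -5*q
-21*x(-1) + 116 = -(-105)*(-1) + 116 = -21*5 + 116 = -105 + 116 = 11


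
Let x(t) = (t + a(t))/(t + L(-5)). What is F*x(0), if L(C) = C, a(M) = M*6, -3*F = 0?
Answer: 0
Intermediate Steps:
F = 0 (F = -1/3*0 = 0)
a(M) = 6*M
x(t) = 7*t/(-5 + t) (x(t) = (t + 6*t)/(t - 5) = (7*t)/(-5 + t) = 7*t/(-5 + t))
F*x(0) = 0*(7*0/(-5 + 0)) = 0*(7*0/(-5)) = 0*(7*0*(-1/5)) = 0*0 = 0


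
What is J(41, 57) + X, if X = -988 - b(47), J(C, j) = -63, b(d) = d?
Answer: -1098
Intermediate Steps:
X = -1035 (X = -988 - 1*47 = -988 - 47 = -1035)
J(41, 57) + X = -63 - 1035 = -1098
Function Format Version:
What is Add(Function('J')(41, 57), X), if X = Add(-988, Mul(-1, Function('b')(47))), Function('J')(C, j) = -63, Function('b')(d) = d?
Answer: -1098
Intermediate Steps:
X = -1035 (X = Add(-988, Mul(-1, 47)) = Add(-988, -47) = -1035)
Add(Function('J')(41, 57), X) = Add(-63, -1035) = -1098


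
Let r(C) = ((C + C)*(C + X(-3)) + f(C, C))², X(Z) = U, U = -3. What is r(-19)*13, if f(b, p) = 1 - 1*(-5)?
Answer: 9216532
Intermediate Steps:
f(b, p) = 6 (f(b, p) = 1 + 5 = 6)
X(Z) = -3
r(C) = (6 + 2*C*(-3 + C))² (r(C) = ((C + C)*(C - 3) + 6)² = ((2*C)*(-3 + C) + 6)² = (2*C*(-3 + C) + 6)² = (6 + 2*C*(-3 + C))²)
r(-19)*13 = (4*(3 + (-19)² - 3*(-19))²)*13 = (4*(3 + 361 + 57)²)*13 = (4*421²)*13 = (4*177241)*13 = 708964*13 = 9216532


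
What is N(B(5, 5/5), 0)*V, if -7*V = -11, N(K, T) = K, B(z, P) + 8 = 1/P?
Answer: -11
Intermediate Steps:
B(z, P) = -8 + 1/P
V = 11/7 (V = -⅐*(-11) = 11/7 ≈ 1.5714)
N(B(5, 5/5), 0)*V = (-8 + 1/(5/5))*(11/7) = (-8 + 1/(5*(⅕)))*(11/7) = (-8 + 1/1)*(11/7) = (-8 + 1)*(11/7) = -7*11/7 = -11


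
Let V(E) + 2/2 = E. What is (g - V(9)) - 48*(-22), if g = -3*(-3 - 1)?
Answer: 1060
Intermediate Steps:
V(E) = -1 + E
g = 12 (g = -3*(-4) = 12)
(g - V(9)) - 48*(-22) = (12 - (-1 + 9)) - 48*(-22) = (12 - 1*8) + 1056 = (12 - 8) + 1056 = 4 + 1056 = 1060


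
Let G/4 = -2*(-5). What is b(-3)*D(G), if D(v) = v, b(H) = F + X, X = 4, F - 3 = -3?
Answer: 160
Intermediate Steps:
F = 0 (F = 3 - 3 = 0)
G = 40 (G = 4*(-2*(-5)) = 4*10 = 40)
b(H) = 4 (b(H) = 0 + 4 = 4)
b(-3)*D(G) = 4*40 = 160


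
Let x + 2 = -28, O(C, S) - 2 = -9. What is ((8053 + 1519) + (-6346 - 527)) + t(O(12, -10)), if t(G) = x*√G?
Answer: 2699 - 30*I*√7 ≈ 2699.0 - 79.373*I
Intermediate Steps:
O(C, S) = -7 (O(C, S) = 2 - 9 = -7)
x = -30 (x = -2 - 28 = -30)
t(G) = -30*√G
((8053 + 1519) + (-6346 - 527)) + t(O(12, -10)) = ((8053 + 1519) + (-6346 - 527)) - 30*I*√7 = (9572 - 6873) - 30*I*√7 = 2699 - 30*I*√7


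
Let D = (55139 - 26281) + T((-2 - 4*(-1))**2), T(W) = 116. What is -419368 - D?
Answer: -448342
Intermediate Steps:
D = 28974 (D = (55139 - 26281) + 116 = 28858 + 116 = 28974)
-419368 - D = -419368 - 1*28974 = -419368 - 28974 = -448342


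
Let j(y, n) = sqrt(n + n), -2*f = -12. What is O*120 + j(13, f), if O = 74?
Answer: 8880 + 2*sqrt(3) ≈ 8883.5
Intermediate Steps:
f = 6 (f = -1/2*(-12) = 6)
j(y, n) = sqrt(2)*sqrt(n) (j(y, n) = sqrt(2*n) = sqrt(2)*sqrt(n))
O*120 + j(13, f) = 74*120 + sqrt(2)*sqrt(6) = 8880 + 2*sqrt(3)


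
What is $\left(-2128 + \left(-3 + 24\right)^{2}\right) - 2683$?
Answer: $-4370$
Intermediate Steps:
$\left(-2128 + \left(-3 + 24\right)^{2}\right) - 2683 = \left(-2128 + 21^{2}\right) - 2683 = \left(-2128 + 441\right) - 2683 = -1687 - 2683 = -4370$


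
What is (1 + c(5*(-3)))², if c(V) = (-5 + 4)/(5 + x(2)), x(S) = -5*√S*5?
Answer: 60566/60025 + 492*√2/12005 ≈ 1.0670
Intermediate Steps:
x(S) = -25*√S
c(V) = -1/(5 - 25*√2) (c(V) = (-5 + 4)/(5 - 25*√2) = -1/(5 - 25*√2))
(1 + c(5*(-3)))² = (1 + (1/245 + √2/49))² = (246/245 + √2/49)²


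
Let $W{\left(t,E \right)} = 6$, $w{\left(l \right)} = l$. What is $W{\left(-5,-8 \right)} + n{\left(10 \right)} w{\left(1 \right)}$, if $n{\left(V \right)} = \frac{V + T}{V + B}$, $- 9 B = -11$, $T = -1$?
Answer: $\frac{687}{101} \approx 6.802$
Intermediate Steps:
$B = \frac{11}{9}$ ($B = \left(- \frac{1}{9}\right) \left(-11\right) = \frac{11}{9} \approx 1.2222$)
$n{\left(V \right)} = \frac{-1 + V}{\frac{11}{9} + V}$ ($n{\left(V \right)} = \frac{V - 1}{V + \frac{11}{9}} = \frac{-1 + V}{\frac{11}{9} + V}$)
$W{\left(-5,-8 \right)} + n{\left(10 \right)} w{\left(1 \right)} = 6 + \frac{9 \left(-1 + 10\right)}{11 + 9 \cdot 10} \cdot 1 = 6 + 9 \frac{1}{11 + 90} \cdot 9 \cdot 1 = 6 + 9 \cdot \frac{1}{101} \cdot 9 \cdot 1 = 6 + \frac{81}{101} \cdot 1 = 6 + \frac{81}{101} = \frac{687}{101}$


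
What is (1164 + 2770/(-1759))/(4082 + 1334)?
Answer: 1022353/4763372 ≈ 0.21463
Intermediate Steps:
(1164 + 2770/(-1759))/(4082 + 1334) = (1164 + 2770*(-1/1759))/5416 = (1164 - 2770/1759)*(1/5416) = (2044706/1759)*(1/5416) = 1022353/4763372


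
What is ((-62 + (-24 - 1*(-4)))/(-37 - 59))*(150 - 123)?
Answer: 369/16 ≈ 23.063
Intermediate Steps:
((-62 + (-24 - 1*(-4)))/(-37 - 59))*(150 - 123) = ((-62 + (-24 + 4))/(-96))*27 = ((-62 - 20)*(-1/96))*27 = -82*(-1/96)*27 = (41/48)*27 = 369/16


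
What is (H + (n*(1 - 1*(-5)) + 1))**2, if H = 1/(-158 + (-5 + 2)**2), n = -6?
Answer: 27206656/22201 ≈ 1225.5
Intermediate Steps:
H = -1/149 (H = 1/(-158 + (-3)**2) = 1/(-158 + 9) = 1/(-149) = -1/149 ≈ -0.0067114)
(H + (n*(1 - 1*(-5)) + 1))**2 = (-1/149 + (-6*(1 - 1*(-5)) + 1))**2 = (-1/149 + (-6*(1 + 5) + 1))**2 = (-1/149 + (-6*6 + 1))**2 = (-1/149 + (-36 + 1))**2 = (-1/149 - 35)**2 = (-5216/149)**2 = 27206656/22201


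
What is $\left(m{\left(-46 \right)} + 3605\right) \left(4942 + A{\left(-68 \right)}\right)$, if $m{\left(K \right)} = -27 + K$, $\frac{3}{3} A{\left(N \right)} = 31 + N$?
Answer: $17324460$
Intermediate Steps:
$A{\left(N \right)} = 31 + N$
$\left(m{\left(-46 \right)} + 3605\right) \left(4942 + A{\left(-68 \right)}\right) = \left(\left(-27 - 46\right) + 3605\right) \left(4942 + \left(31 - 68\right)\right) = \left(-73 + 3605\right) \left(4942 - 37\right) = 3532 \cdot 4905 = 17324460$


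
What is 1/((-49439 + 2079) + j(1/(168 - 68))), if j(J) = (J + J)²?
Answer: -2500/118399999 ≈ -2.1115e-5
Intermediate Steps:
j(J) = 4*J² (j(J) = (2*J)² = 4*J²)
1/((-49439 + 2079) + j(1/(168 - 68))) = 1/((-49439 + 2079) + 4*(1/(168 - 68))²) = 1/(-47360 + 4*(1/100)²) = 1/(-47360 + 4*(1/10000)) = 1/(-47360 + 1/2500) = 1/(-118399999/2500) = -2500/118399999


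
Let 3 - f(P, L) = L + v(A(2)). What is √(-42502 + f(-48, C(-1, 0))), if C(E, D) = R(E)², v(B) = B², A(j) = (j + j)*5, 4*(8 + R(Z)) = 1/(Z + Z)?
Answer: 3*I*√305529/8 ≈ 207.28*I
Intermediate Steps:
R(Z) = -8 + 1/(8*Z) (R(Z) = -8 + 1/(4*(Z + Z)) = -8 + 1/(4*((2*Z))) = -8 + (1/(2*Z))/4 = -8 + 1/(8*Z))
A(j) = 10*j (A(j) = (2*j)*5 = 10*j)
C(E, D) = (-8 + 1/(8*E))²
f(P, L) = -397 - L (f(P, L) = 3 - (L + (10*2)²) = 3 - (L + 20²) = 3 - (L + 400) = 3 - (400 + L) = 3 + (-400 - L) = -397 - L)
√(-42502 + f(-48, C(-1, 0))) = √(-42502 + (-397 - (-1 + 64*(-1))²/(64*(-1)²))) = √(-42502 + (-397 - (-1 - 64)²/64)) = √(-42502 + (-397 - (-65)²/64)) = √(-42502 + (-397 - 4225/64)) = √(-42502 - 29633/64) = √(-2749761/64) = 3*I*√305529/8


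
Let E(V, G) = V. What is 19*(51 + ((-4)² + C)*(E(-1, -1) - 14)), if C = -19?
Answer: 1824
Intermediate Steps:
19*(51 + ((-4)² + C)*(E(-1, -1) - 14)) = 19*(51 + ((-4)² - 19)*(-1 - 14)) = 19*(51 + (16 - 19)*(-15)) = 19*(51 - 3*(-15)) = 19*(51 + 45) = 19*96 = 1824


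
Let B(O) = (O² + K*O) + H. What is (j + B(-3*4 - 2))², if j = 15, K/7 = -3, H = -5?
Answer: 250000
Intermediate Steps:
K = -21 (K = 7*(-3) = -21)
B(O) = -5 + O² - 21*O (B(O) = (O² - 21*O) - 5 = -5 + O² - 21*O)
(j + B(-3*4 - 2))² = (15 + (-5 + (-3*4 - 2)² - 21*(-3*4 - 2)))² = (15 + (-5 + (-12 - 2)² - 21*(-12 - 2)))² = (15 + (-5 + (-14)² - 21*(-14)))² = (15 + (-5 + 196 + 294))² = (15 + 485)² = 500² = 250000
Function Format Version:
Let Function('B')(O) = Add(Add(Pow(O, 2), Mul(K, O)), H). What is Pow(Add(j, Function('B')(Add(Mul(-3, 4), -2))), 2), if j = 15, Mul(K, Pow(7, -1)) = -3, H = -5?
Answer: 250000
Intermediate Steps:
K = -21 (K = Mul(7, -3) = -21)
Function('B')(O) = Add(-5, Pow(O, 2), Mul(-21, O)) (Function('B')(O) = Add(Add(Pow(O, 2), Mul(-21, O)), -5) = Add(-5, Pow(O, 2), Mul(-21, O)))
Pow(Add(j, Function('B')(Add(Mul(-3, 4), -2))), 2) = Pow(Add(15, Add(-5, Pow(Add(Mul(-3, 4), -2), 2), Mul(-21, Add(Mul(-3, 4), -2)))), 2) = Pow(Add(15, Add(-5, Pow(Add(-12, -2), 2), Mul(-21, Add(-12, -2)))), 2) = Pow(Add(15, Add(-5, Pow(-14, 2), Mul(-21, -14))), 2) = Pow(Add(15, Add(-5, 196, 294)), 2) = Pow(Add(15, 485), 2) = Pow(500, 2) = 250000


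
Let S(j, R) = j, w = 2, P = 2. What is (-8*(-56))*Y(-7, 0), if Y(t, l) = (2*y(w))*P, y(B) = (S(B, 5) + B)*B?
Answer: 14336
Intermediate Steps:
y(B) = 2*B² (y(B) = (B + B)*B = (2*B)*B = 2*B²)
Y(t, l) = 32 (Y(t, l) = (2*(2*2²))*2 = (2*(2*4))*2 = (2*8)*2 = 16*2 = 32)
(-8*(-56))*Y(-7, 0) = -8*(-56)*32 = 448*32 = 14336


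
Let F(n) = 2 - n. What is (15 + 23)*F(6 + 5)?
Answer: -342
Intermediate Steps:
(15 + 23)*F(6 + 5) = (15 + 23)*(2 - (6 + 5)) = 38*(2 - 1*11) = 38*(2 - 11) = 38*(-9) = -342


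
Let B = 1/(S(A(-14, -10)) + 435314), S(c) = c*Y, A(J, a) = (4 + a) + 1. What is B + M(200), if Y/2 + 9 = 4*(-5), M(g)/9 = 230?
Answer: 901700281/435604 ≈ 2070.0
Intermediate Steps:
M(g) = 2070 (M(g) = 9*230 = 2070)
Y = -58 (Y = -18 + 2*(4*(-5)) = -18 + 2*(-20) = -18 - 40 = -58)
A(J, a) = 5 + a
S(c) = -58*c (S(c) = c*(-58) = -58*c)
B = 1/435604 (B = 1/(-58*(5 - 10) + 435314) = 1/(-58*(-5) + 435314) = 1/(290 + 435314) = 1/435604 ≈ 2.2957e-6)
B + M(200) = 1/435604 + 2070 = 901700281/435604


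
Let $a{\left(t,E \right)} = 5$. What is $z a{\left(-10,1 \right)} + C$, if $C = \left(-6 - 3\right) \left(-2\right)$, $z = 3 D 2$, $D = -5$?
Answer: $-132$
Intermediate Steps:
$z = -30$ ($z = 3 \left(-5\right) 2 = \left(-15\right) 2 = -30$)
$C = 18$ ($C = \left(-9\right) \left(-2\right) = 18$)
$z a{\left(-10,1 \right)} + C = \left(-30\right) 5 + 18 = -150 + 18 = -132$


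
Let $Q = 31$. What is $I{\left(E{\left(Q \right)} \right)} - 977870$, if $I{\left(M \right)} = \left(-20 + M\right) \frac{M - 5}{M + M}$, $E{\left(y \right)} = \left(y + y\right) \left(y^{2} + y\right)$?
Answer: $- \frac{29126157111}{30752} \approx -9.4713 \cdot 10^{5}$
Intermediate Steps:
$E{\left(y \right)} = 2 y \left(y + y^{2}\right)$
$I{\left(M \right)} = \frac{\left(-20 + M\right) \left(-5 + M\right)}{2 M}$ ($I{\left(M \right)} = \left(-20 + M\right) \frac{-5 + M}{2 M} = \frac{\left(-20 + M\right) \left(-5 + M\right)}{2 M}$)
$I{\left(E{\left(Q \right)} \right)} - 977870 = \frac{100 + 2 \cdot 31^{2} \left(1 + 31\right) \left(-25 + 2 \cdot 31^{2} \left(1 + 31\right)\right)}{2 \cdot 2 \cdot 31^{2} \left(1 + 31\right)} - 977870 = \frac{100 + 2 \cdot 961 \cdot 32 \left(-25 + 2 \cdot 961 \cdot 32\right)}{2 \cdot 2 \cdot 961 \cdot 32} - 977870 = \frac{100 + 61504 \left(-25 + 61504\right)}{2 \cdot 61504} - 977870 = \frac{1}{2} \cdot \frac{1}{61504} \left(100 + 61504 \cdot 61479\right) - 977870 = \frac{1}{2} \cdot \frac{1}{61504} \left(100 + 3781204416\right) - 977870 = \frac{1}{2} \cdot \frac{1}{61504} \cdot 3781204516 - 977870 = \frac{945301129}{30752} - 977870 = - \frac{29126157111}{30752}$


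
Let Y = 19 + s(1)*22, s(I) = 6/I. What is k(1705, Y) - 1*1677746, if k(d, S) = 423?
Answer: -1677323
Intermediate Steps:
Y = 151 (Y = 19 + (6/1)*22 = 19 + (6*1)*22 = 19 + 6*22 = 19 + 132 = 151)
k(1705, Y) - 1*1677746 = 423 - 1*1677746 = 423 - 1677746 = -1677323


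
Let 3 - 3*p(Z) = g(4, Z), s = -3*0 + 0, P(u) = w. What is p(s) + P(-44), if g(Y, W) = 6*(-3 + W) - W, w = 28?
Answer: 35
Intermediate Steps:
P(u) = 28
s = 0 (s = 0 + 0 = 0)
g(Y, W) = -18 + 5*W (g(Y, W) = (-18 + 6*W) - W = -18 + 5*W)
p(Z) = 7 - 5*Z/3 (p(Z) = 1 - (-18 + 5*Z)/3 = 1 + (6 - 5*Z/3) = 7 - 5*Z/3)
p(s) + P(-44) = (7 - 5/3*0) + 28 = (7 + 0) + 28 = 7 + 28 = 35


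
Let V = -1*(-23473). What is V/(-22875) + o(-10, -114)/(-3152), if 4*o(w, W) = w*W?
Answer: -80506271/72102000 ≈ -1.1166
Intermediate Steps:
V = 23473
o(w, W) = W*w/4 (o(w, W) = (w*W)/4 = (W*w)/4 = W*w/4)
V/(-22875) + o(-10, -114)/(-3152) = 23473/(-22875) + ((1/4)*(-114)*(-10))/(-3152) = 23473*(-1/22875) + 285*(-1/3152) = -23473/22875 - 285/3152 = -80506271/72102000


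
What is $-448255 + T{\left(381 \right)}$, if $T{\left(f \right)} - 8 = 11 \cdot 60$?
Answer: $-447587$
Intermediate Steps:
$T{\left(f \right)} = 668$ ($T{\left(f \right)} = 8 + 11 \cdot 60 = 8 + 660 = 668$)
$-448255 + T{\left(381 \right)} = -448255 + 668 = -447587$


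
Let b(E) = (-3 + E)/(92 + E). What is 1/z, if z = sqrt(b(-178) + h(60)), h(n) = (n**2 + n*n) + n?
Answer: sqrt(53710526)/624541 ≈ 0.011735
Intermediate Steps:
b(E) = (-3 + E)/(92 + E)
h(n) = n + 2*n**2 (h(n) = (n**2 + n**2) + n = 2*n**2 + n = n + 2*n**2)
z = sqrt(53710526)/86 (z = sqrt((-3 - 178)/(92 - 178) + 60*(1 + 2*60)) = sqrt(-181/(-86) + 60*(1 + 120)) = sqrt(-1/86*(-181) + 60*121) = sqrt(181/86 + 7260) = sqrt(624541/86) = sqrt(53710526)/86 ≈ 85.218)
1/z = 1/(sqrt(53710526)/86) = sqrt(53710526)/624541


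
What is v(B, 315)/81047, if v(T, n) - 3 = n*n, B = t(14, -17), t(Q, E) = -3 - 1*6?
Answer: 99228/81047 ≈ 1.2243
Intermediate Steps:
t(Q, E) = -9 (t(Q, E) = -3 - 6 = -9)
B = -9
v(T, n) = 3 + n² (v(T, n) = 3 + n*n = 3 + n²)
v(B, 315)/81047 = (3 + 315²)/81047 = (3 + 99225)*(1/81047) = 99228*(1/81047) = 99228/81047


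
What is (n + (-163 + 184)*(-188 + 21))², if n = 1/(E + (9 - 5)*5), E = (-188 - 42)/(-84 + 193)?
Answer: 46765643008681/3802500 ≈ 1.2299e+7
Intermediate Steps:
E = -230/109 ≈ -2.1101
n = 109/1950 (n = 1/(-230/109 + (9 - 5)*5) = 1/(-230/109 + 4*5) = 1/(-230/109 + 20) = 1/(1950/109) = 109/1950 ≈ 0.055897)
(n + (-163 + 184)*(-188 + 21))² = (109/1950 + (-163 + 184)*(-188 + 21))² = (109/1950 + 21*(-167))² = (109/1950 - 3507)² = (-6838541/1950)² = 46765643008681/3802500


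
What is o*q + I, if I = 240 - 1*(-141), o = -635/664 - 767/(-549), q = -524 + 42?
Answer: 30721915/182268 ≈ 168.55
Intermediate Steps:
q = -482
o = 160673/364536 (o = -635*1/664 - 767*(-1/549) = -635/664 + 767/549 = 160673/364536 ≈ 0.44076)
I = 381 (I = 240 + 141 = 381)
o*q + I = (160673/364536)*(-482) + 381 = -38722193/182268 + 381 = 30721915/182268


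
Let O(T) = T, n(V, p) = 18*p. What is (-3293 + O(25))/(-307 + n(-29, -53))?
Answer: 3268/1261 ≈ 2.5916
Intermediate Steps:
(-3293 + O(25))/(-307 + n(-29, -53)) = (-3293 + 25)/(-307 + 18*(-53)) = -3268/(-307 - 954) = -3268/(-1261) = -3268*(-1/1261) = 3268/1261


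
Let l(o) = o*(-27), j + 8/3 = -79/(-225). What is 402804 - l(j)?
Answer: 10068537/25 ≈ 4.0274e+5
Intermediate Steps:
j = -521/225 (j = -8/3 - 79/(-225) = -8/3 - 79*(-1/225) = -8/3 + 79/225 = -521/225 ≈ -2.3156)
l(o) = -27*o
402804 - l(j) = 402804 - (-27)*(-521)/225 = 402804 - 1*1563/25 = 402804 - 1563/25 = 10068537/25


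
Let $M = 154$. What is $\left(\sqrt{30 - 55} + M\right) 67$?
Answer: $10318 + 335 i \approx 10318.0 + 335.0 i$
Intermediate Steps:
$\left(\sqrt{30 - 55} + M\right) 67 = \left(\sqrt{30 - 55} + 154\right) 67 = \left(\sqrt{-25} + 154\right) 67 = \left(5 i + 154\right) 67 = \left(154 + 5 i\right) 67 = 10318 + 335 i$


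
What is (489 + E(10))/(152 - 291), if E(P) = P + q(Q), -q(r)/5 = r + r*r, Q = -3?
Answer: -469/139 ≈ -3.3741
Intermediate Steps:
q(r) = -5*r - 5*r² (q(r) = -5*(r + r*r) = -5*(r + r²) = -5*r - 5*r²)
E(P) = -30 + P (E(P) = P - 5*(-3)*(1 - 3) = P - 5*(-3)*(-2) = P - 30 = -30 + P)
(489 + E(10))/(152 - 291) = (489 + (-30 + 10))/(152 - 291) = (489 - 20)/(-139) = 469*(-1/139) = -469/139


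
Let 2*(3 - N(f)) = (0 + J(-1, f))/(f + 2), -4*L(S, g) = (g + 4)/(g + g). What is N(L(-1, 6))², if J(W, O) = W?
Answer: 19881/1849 ≈ 10.752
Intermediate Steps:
L(S, g) = -(4 + g)/(8*g) (L(S, g) = -(g + 4)/(4*(g + g)) = -(4 + g)/(4*(2*g)) = -(4 + g)*1/(2*g)/4 = -(4 + g)/(8*g))
N(f) = 3 + 1/(2*(2 + f)) (N(f) = 3 - (0 - 1)/(2*(f + 2)) = 3 - (-1)/(2*(2 + f)) = 3 + 1/(2*(2 + f)))
N(L(-1, 6))² = ((13 + 6*((⅛)*(-4 - 1*6)/6))/(2*(2 + (⅛)*(-4 - 1*6)/6)))² = ((13 + 6*((⅛)*(⅙)*(-4 - 6)))/(2*(2 + (⅛)*(⅙)*(-4 - 6))))² = ((13 + 6*((⅛)*(⅙)*(-10)))/(2*(2 + (⅛)*(⅙)*(-10))))² = ((13 + 6*(-5/24))/(2*(2 - 5/24)))² = ((13 - 5/4)/(2*(43/24)))² = ((½)*(24/43)*(47/4))² = (141/43)² = 19881/1849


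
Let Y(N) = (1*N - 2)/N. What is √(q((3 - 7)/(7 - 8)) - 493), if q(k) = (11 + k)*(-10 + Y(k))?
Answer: I*√2542/2 ≈ 25.209*I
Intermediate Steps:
Y(N) = (-2 + N)/N (Y(N) = (N - 2)/N = (-2 + N)/N)
q(k) = (-10 + (-2 + k)/k)*(11 + k) (q(k) = (11 + k)*(-10 + (-2 + k)/k) = (-10 + (-2 + k)/k)*(11 + k))
√(q((3 - 7)/(7 - 8)) - 493) = √((-101 - 22*(7 - 8)/(3 - 7) - 9*(3 - 7)/(7 - 8)) - 493) = √((-101 - 22/((-4/(-1))) - (-36)/(-1)) - 493) = √((-101 - 22/((-4*(-1))) - (-36)*(-1)) - 493) = √((-101 - 22/4 - 9*4) - 493) = √((-101 - 22*¼ - 36) - 493) = √((-101 - 11/2 - 36) - 493) = √(-285/2 - 493) = √(-1271/2) = I*√2542/2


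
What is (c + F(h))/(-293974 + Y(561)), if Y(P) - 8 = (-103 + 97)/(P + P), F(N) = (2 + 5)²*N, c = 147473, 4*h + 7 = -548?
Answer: -105224339/219886572 ≈ -0.47854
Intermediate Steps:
h = -555/4 (h = -7/4 + (¼)*(-548) = -7/4 - 137 = -555/4 ≈ -138.75)
F(N) = 49*N (F(N) = 7²*N = 49*N)
Y(P) = 8 - 3/P (Y(P) = 8 + (-103 + 97)/(P + P) = 8 - 6*1/(2*P) = 8 - 3/P)
(c + F(h))/(-293974 + Y(561)) = (147473 + 49*(-555/4))/(-293974 + (8 - 3/561)) = (147473 - 27195/4)/(-293974 + (8 - 3*1/561)) = 562697/(4*(-293974 + (8 - 1/187))) = 562697/(4*(-293974 + 1495/187)) = 562697/(4*(-54971643/187)) = (562697/4)*(-187/54971643) = -105224339/219886572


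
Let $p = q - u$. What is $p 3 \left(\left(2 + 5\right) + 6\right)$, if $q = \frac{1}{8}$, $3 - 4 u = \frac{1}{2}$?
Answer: $- \frac{39}{2} \approx -19.5$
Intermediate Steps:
$u = \frac{5}{8}$ ($u = \frac{3}{4} - \frac{1}{4 \cdot 2} = \frac{3}{4} - \frac{1}{8} = \frac{5}{8} \approx 0.625$)
$q = \frac{1}{8} \approx 0.125$
$p = - \frac{1}{2}$ ($p = \frac{1}{8} - \frac{5}{8} = - \frac{1}{2} \approx -0.5$)
$p 3 \left(\left(2 + 5\right) + 6\right) = \left(- \frac{1}{2}\right) 3 \left(\left(2 + 5\right) + 6\right) = - \frac{3 \left(7 + 6\right)}{2} = \left(- \frac{3}{2}\right) 13 = - \frac{39}{2}$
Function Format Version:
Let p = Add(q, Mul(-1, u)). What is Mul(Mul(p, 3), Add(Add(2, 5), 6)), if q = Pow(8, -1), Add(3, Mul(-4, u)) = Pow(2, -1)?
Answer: Rational(-39, 2) ≈ -19.500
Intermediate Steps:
u = Rational(5, 8) (u = Add(Rational(3, 4), Mul(Rational(-1, 4), Pow(2, -1))) = Add(Rational(3, 4), Mul(Rational(-1, 4), Rational(1, 2))) = Add(Rational(3, 4), Rational(-1, 8)) = Rational(5, 8) ≈ 0.62500)
q = Rational(1, 8) ≈ 0.12500
p = Rational(-1, 2) (p = Add(Rational(1, 8), Mul(-1, Rational(5, 8))) = Add(Rational(1, 8), Rational(-5, 8)) = Rational(-1, 2) ≈ -0.50000)
Mul(Mul(p, 3), Add(Add(2, 5), 6)) = Mul(Mul(Rational(-1, 2), 3), Add(Add(2, 5), 6)) = Mul(Rational(-3, 2), Add(7, 6)) = Mul(Rational(-3, 2), 13) = Rational(-39, 2)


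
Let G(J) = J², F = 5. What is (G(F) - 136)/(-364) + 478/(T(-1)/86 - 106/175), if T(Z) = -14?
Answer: -1308647887/2105012 ≈ -621.68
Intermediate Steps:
(G(F) - 136)/(-364) + 478/(T(-1)/86 - 106/175) = (5² - 136)/(-364) + 478/(-14/86 - 106/175) = (25 - 136)*(-1/364) + 478/(-14*1/86 - 106*1/175) = -111*(-1/364) + 478/(-7/43 - 106/175) = 111/364 + 478/(-5783/7525) = 111/364 + 478*(-7525/5783) = 111/364 - 3596950/5783 = -1308647887/2105012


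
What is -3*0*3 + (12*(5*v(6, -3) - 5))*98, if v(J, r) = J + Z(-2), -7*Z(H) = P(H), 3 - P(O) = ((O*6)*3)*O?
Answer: 87360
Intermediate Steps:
P(O) = 3 - 18*O² (P(O) = 3 - (O*6)*3*O = 3 - (6*O)*3*O = 3 - 18*O*O = 3 - 18*O²)
Z(H) = -3/7 + 18*H²/7 (Z(H) = -(3 - 18*H²)/7 = -3/7 + 18*H²/7)
v(J, r) = 69/7 + J (v(J, r) = J + (-3/7 + (18/7)*(-2)²) = J + (-3/7 + (18/7)*4) = J + (-3/7 + 72/7) = J + 69/7 = 69/7 + J)
-3*0*3 + (12*(5*v(6, -3) - 5))*98 = -3*0*3 + (12*(5*(69/7 + 6) - 5))*98 = 0*3 + (12*(5*(111/7) - 5))*98 = 0 + (12*(555/7 - 5))*98 = 0 + (12*(520/7))*98 = 0 + (6240/7)*98 = 0 + 87360 = 87360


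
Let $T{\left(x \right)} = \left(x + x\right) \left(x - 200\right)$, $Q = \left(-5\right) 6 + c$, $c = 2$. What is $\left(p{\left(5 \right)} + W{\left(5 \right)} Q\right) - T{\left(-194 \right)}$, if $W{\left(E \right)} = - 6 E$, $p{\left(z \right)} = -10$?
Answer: $-152042$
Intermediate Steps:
$Q = -28$ ($Q = \left(-5\right) 6 + 2 = -30 + 2 = -28$)
$T{\left(x \right)} = 2 x \left(-200 + x\right)$
$\left(p{\left(5 \right)} + W{\left(5 \right)} Q\right) - T{\left(-194 \right)} = \left(-10 + \left(-6\right) 5 \left(-28\right)\right) - 2 \left(-194\right) \left(-200 - 194\right) = \left(-10 - -840\right) - 2 \left(-194\right) \left(-394\right) = \left(-10 + 840\right) - 152872 = 830 - 152872 = -152042$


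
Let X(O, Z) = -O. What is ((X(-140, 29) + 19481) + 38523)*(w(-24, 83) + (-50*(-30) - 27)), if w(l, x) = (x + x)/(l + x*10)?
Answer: 34520209088/403 ≈ 8.5658e+7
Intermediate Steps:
w(l, x) = 2*x/(l + 10*x) (w(l, x) = (2*x)/(l + 10*x) = 2*x/(l + 10*x))
((X(-140, 29) + 19481) + 38523)*(w(-24, 83) + (-50*(-30) - 27)) = ((-1*(-140) + 19481) + 38523)*(2*83/(-24 + 10*83) + (-50*(-30) - 27)) = ((140 + 19481) + 38523)*(2*83/(-24 + 830) + (1500 - 27)) = (19621 + 38523)*(2*83/806 + 1473) = 58144*(2*83*(1/806) + 1473) = 58144*(83/403 + 1473) = 58144*(593702/403) = 34520209088/403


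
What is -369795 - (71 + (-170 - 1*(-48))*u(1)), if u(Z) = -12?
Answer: -371330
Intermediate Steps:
-369795 - (71 + (-170 - 1*(-48))*u(1)) = -369795 - (71 + (-170 - 1*(-48))*(-12)) = -369795 - (71 + (-170 + 48)*(-12)) = -369795 - (71 - 122*(-12)) = -369795 - (71 + 1464) = -369795 - 1*1535 = -369795 - 1535 = -371330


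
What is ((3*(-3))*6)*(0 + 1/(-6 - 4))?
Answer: 27/5 ≈ 5.4000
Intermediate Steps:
((3*(-3))*6)*(0 + 1/(-6 - 4)) = (-9*6)*(0 + 1/(-10)) = -54*(0 - 1/10) = -54*(-1/10) = 27/5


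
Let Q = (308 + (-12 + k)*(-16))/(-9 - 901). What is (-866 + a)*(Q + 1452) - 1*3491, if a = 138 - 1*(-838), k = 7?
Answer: 14212571/91 ≈ 1.5618e+5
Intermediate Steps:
a = 976 (a = 138 + 838 = 976)
Q = -194/455 (Q = (308 + (-12 + 7)*(-16))/(-9 - 901) = (308 - 5*(-16))/(-910) = (308 + 80)*(-1/910) = 388*(-1/910) = -194/455 ≈ -0.42637)
(-866 + a)*(Q + 1452) - 1*3491 = (-866 + 976)*(-194/455 + 1452) - 1*3491 = 110*(660466/455) - 3491 = 14530252/91 - 3491 = 14212571/91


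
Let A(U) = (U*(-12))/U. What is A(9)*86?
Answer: -1032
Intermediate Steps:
A(U) = -12 (A(U) = (-12*U)/U = -12)
A(9)*86 = -12*86 = -1032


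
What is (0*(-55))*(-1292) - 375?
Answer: -375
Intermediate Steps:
(0*(-55))*(-1292) - 375 = 0*(-1292) - 375 = 0 - 375 = -375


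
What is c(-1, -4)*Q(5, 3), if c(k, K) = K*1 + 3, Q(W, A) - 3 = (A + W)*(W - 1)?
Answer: -35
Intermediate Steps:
Q(W, A) = 3 + (-1 + W)*(A + W) (Q(W, A) = 3 + (A + W)*(W - 1) = 3 + (A + W)*(-1 + W) = 3 + (-1 + W)*(A + W))
c(k, K) = 3 + K (c(k, K) = K + 3 = 3 + K)
c(-1, -4)*Q(5, 3) = (3 - 4)*(3 + 5² - 1*3 - 1*5 + 3*5) = -(3 + 25 - 3 - 5 + 15) = -1*35 = -35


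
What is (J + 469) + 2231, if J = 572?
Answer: 3272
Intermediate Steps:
(J + 469) + 2231 = (572 + 469) + 2231 = 1041 + 2231 = 3272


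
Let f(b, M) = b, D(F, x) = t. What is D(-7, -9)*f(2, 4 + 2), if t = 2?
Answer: 4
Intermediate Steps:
D(F, x) = 2
D(-7, -9)*f(2, 4 + 2) = 2*2 = 4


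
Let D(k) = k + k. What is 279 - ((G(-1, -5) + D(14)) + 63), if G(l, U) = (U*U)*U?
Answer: 313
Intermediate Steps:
G(l, U) = U**3 (G(l, U) = U**2*U = U**3)
D(k) = 2*k
279 - ((G(-1, -5) + D(14)) + 63) = 279 - (((-5)**3 + 2*14) + 63) = 279 - ((-125 + 28) + 63) = 279 - (-97 + 63) = 279 - 1*(-34) = 279 + 34 = 313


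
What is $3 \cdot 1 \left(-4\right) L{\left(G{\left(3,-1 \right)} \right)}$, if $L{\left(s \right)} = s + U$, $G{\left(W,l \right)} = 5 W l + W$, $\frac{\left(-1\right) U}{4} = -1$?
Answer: $96$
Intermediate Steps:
$U = 4$ ($U = \left(-4\right) \left(-1\right) = 4$)
$G{\left(W,l \right)} = W + 5 W l$ ($G{\left(W,l \right)} = 5 W l + W = W + 5 W l$)
$L{\left(s \right)} = 4 + s$ ($L{\left(s \right)} = s + 4 = 4 + s$)
$3 \cdot 1 \left(-4\right) L{\left(G{\left(3,-1 \right)} \right)} = 3 \cdot 1 \left(-4\right) \left(4 + 3 \left(1 + 5 \left(-1\right)\right)\right) = 3 \left(-4\right) \left(4 + 3 \left(1 - 5\right)\right) = - 12 \left(4 + 3 \left(-4\right)\right) = - 12 \left(4 - 12\right) = \left(-12\right) \left(-8\right) = 96$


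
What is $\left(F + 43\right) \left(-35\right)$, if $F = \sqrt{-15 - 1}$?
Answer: $-1505 - 140 i \approx -1505.0 - 140.0 i$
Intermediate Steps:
$F = 4 i$ ($F = \sqrt{-16} = 4 i \approx 4.0 i$)
$\left(F + 43\right) \left(-35\right) = \left(4 i + 43\right) \left(-35\right) = \left(43 + 4 i\right) \left(-35\right) = -1505 - 140 i$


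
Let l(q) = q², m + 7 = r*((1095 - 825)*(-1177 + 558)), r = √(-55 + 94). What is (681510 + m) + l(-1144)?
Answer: 1990239 - 167130*√39 ≈ 9.4651e+5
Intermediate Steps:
r = √39 ≈ 6.2450
m = -7 - 167130*√39 (m = -7 + √39*((1095 - 825)*(-1177 + 558)) = -7 + √39*(270*(-619)) = -7 + √39*(-167130) = -7 - 167130*√39 ≈ -1.0437e+6)
(681510 + m) + l(-1144) = (681510 + (-7 - 167130*√39)) + (-1144)² = (681503 - 167130*√39) + 1308736 = 1990239 - 167130*√39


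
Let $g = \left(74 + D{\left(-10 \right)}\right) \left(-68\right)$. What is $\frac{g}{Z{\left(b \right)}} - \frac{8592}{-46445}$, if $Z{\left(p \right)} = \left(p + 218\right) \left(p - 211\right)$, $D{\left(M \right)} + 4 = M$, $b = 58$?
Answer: $\frac{2707444}{9614115} \approx 0.28161$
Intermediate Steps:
$D{\left(M \right)} = -4 + M$
$Z{\left(p \right)} = \left(-211 + p\right) \left(218 + p\right)$ ($Z{\left(p \right)} = \left(218 + p\right) \left(-211 + p\right) = \left(-211 + p\right) \left(218 + p\right)$)
$g = -4080$ ($g = \left(74 - 14\right) \left(-68\right) = 60 \left(-68\right) = -4080$)
$\frac{g}{Z{\left(b \right)}} - \frac{8592}{-46445} = - \frac{4080}{-45998 + 58^{2} + 7 \cdot 58} - \frac{8592}{-46445} = - \frac{4080}{-45998 + 3364 + 406} - - \frac{8592}{46445} = - \frac{4080}{-42228} + \frac{8592}{46445} = \left(-4080\right) \left(- \frac{1}{42228}\right) + \frac{8592}{46445} = \frac{20}{207} + \frac{8592}{46445} = \frac{2707444}{9614115}$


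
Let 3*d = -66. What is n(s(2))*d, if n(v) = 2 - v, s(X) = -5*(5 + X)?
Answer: -814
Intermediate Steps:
d = -22 (d = (1/3)*(-66) = -22)
s(X) = -25 - 5*X
n(s(2))*d = (2 - (-25 - 5*2))*(-22) = (2 - (-25 - 10))*(-22) = (2 - 1*(-35))*(-22) = (2 + 35)*(-22) = 37*(-22) = -814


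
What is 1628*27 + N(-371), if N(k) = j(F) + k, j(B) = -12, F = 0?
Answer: 43573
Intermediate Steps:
N(k) = -12 + k
1628*27 + N(-371) = 1628*27 + (-12 - 371) = 43956 - 383 = 43573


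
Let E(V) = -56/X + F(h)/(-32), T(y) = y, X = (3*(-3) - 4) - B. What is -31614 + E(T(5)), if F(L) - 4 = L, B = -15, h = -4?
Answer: -31642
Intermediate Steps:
F(L) = 4 + L
X = 2 (X = (3*(-3) - 4) - 1*(-15) = (-9 - 4) + 15 = -13 + 15 = 2)
E(V) = -28 (E(V) = -56/2 + (4 - 4)/(-32) = -56*½ + 0*(-1/32) = -28 + 0 = -28)
-31614 + E(T(5)) = -31614 - 28 = -31642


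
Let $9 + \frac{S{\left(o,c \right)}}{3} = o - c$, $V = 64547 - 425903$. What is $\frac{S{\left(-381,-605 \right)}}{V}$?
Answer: $- \frac{215}{120452} \approx -0.0017849$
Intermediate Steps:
$V = -361356$ ($V = 64547 - 425903 = -361356$)
$S{\left(o,c \right)} = -27 - 3 c + 3 o$ ($S{\left(o,c \right)} = -27 + 3 \left(o - c\right) = -27 - \left(- 3 o + 3 c\right) = -27 - 3 c + 3 o$)
$\frac{S{\left(-381,-605 \right)}}{V} = \frac{-27 - -1815 + 3 \left(-381\right)}{-361356} = \left(-27 + 1815 - 1143\right) \left(- \frac{1}{361356}\right) = 645 \left(- \frac{1}{361356}\right) = - \frac{215}{120452}$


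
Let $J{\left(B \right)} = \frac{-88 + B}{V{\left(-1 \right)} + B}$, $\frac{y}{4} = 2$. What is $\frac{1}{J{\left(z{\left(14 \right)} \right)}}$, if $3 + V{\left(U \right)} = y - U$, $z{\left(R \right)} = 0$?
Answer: $- \frac{3}{44} \approx -0.068182$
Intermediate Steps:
$y = 8$ ($y = 4 \cdot 2 = 8$)
$V{\left(U \right)} = 5 - U$ ($V{\left(U \right)} = -3 - \left(-8 + U\right) = 5 - U$)
$J{\left(B \right)} = \frac{-88 + B}{6 + B}$ ($J{\left(B \right)} = \frac{-88 + B}{\left(5 - -1\right) + B} = \frac{-88 + B}{\left(5 + 1\right) + B} = \frac{-88 + B}{6 + B}$)
$\frac{1}{J{\left(z{\left(14 \right)} \right)}} = \frac{1}{\frac{1}{6 + 0} \left(-88 + 0\right)} = \frac{1}{\frac{1}{6} \left(-88\right)} = \frac{1}{- \frac{44}{3}} = - \frac{3}{44}$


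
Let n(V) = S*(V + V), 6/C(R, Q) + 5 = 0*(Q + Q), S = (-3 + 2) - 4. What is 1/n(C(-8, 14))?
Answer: 1/12 ≈ 0.083333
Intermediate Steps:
S = -5 (S = -1 - 4 = -5)
C(R, Q) = -6/5 (C(R, Q) = 6/(-5 + 0*(Q + Q)) = 6/(-5 + 0*(2*Q)) = 6/(-5 + 0) = 6/(-5) = 6*(-⅕) = -6/5)
n(V) = -10*V (n(V) = -5*(V + V) = -10*V)
1/n(C(-8, 14)) = 1/(-10*(-6/5)) = 1/12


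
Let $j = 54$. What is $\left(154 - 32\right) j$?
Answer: $6588$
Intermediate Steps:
$\left(154 - 32\right) j = \left(154 - 32\right) 54 = 122 \cdot 54 = 6588$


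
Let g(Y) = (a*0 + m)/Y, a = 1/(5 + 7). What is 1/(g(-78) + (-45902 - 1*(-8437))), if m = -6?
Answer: -13/487044 ≈ -2.6692e-5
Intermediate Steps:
a = 1/12 ≈ 0.083333
g(Y) = -6/Y (g(Y) = ((1/12)*0 - 6)/Y = (0 - 6)/Y = -6/Y)
1/(g(-78) + (-45902 - 1*(-8437))) = 1/(-6/(-78) + (-45902 - 1*(-8437))) = 1/(-6*(-1/78) + (-45902 + 8437)) = 1/(1/13 - 37465) = 1/(-487044/13) = -13/487044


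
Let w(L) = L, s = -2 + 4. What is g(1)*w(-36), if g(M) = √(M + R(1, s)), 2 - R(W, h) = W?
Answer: -36*√2 ≈ -50.912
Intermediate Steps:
s = 2
R(W, h) = 2 - W
g(M) = √(1 + M) (g(M) = √(M + (2 - 1*1)) = √(M + (2 - 1)) = √(M + 1) = √(1 + M))
g(1)*w(-36) = √(1 + 1)*(-36) = √2*(-36) = -36*√2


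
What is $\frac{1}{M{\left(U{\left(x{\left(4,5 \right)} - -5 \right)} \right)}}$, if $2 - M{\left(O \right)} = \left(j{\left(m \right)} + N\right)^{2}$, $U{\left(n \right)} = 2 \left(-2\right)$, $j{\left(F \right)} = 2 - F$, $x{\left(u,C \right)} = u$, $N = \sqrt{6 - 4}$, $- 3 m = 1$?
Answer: $\frac{9}{23} - \frac{54 \sqrt{2}}{161} \approx -0.083028$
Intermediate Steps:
$m = - \frac{1}{3}$ ($m = \left(- \frac{1}{3}\right) 1 = - \frac{1}{3} \approx -0.33333$)
$N = \sqrt{2} \approx 1.4142$
$U{\left(n \right)} = -4$
$M{\left(O \right)} = 2 - \left(\frac{7}{3} + \sqrt{2}\right)^{2}$ ($M{\left(O \right)} = 2 - \left(\left(2 - - \frac{1}{3}\right) + \sqrt{2}\right)^{2} = 2 - \left(\left(2 + \frac{1}{3}\right) + \sqrt{2}\right)^{2} = 2 - \left(\frac{7}{3} + \sqrt{2}\right)^{2}$)
$\frac{1}{M{\left(U{\left(x{\left(4,5 \right)} - -5 \right)} \right)}} = \frac{1}{- \frac{49}{9} - \frac{14 \sqrt{2}}{3}}$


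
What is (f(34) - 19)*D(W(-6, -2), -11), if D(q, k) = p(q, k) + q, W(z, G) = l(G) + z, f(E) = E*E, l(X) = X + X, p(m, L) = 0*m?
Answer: -11370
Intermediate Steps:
p(m, L) = 0
l(X) = 2*X
f(E) = E²
W(z, G) = z + 2*G (W(z, G) = 2*G + z = z + 2*G)
D(q, k) = q (D(q, k) = 0 + q = q)
(f(34) - 19)*D(W(-6, -2), -11) = (34² - 19)*(-6 + 2*(-2)) = (1156 - 19)*(-6 - 4) = 1137*(-10) = -11370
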